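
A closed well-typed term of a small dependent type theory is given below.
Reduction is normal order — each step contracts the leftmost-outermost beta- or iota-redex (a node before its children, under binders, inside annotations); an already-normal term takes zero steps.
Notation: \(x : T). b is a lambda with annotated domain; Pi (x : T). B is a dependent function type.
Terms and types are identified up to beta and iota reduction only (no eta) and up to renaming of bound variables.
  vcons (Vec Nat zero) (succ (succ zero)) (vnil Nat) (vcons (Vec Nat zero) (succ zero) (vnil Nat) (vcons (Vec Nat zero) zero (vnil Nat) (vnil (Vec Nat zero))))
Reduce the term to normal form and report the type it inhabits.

resulting normal form:
  vcons (Vec Nat zero) (succ (succ zero)) (vnil Nat) (vcons (Vec Nat zero) (succ zero) (vnil Nat) (vcons (Vec Nat zero) zero (vnil Nat) (vnil (Vec Nat zero))))
type:
  Vec (Vec Nat zero) (succ (succ (succ zero)))
observation: the term is already in normal form.


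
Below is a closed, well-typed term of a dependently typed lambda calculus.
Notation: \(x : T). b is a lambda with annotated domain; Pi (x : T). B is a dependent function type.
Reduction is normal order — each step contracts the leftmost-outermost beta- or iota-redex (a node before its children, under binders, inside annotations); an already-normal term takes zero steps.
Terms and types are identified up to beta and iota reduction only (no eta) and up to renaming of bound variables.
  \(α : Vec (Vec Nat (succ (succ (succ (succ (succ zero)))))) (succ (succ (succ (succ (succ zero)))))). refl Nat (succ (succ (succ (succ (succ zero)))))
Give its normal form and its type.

reduced normal form:
  \(α : Vec (Vec Nat (succ (succ (succ (succ (succ zero)))))) (succ (succ (succ (succ (succ zero)))))). refl Nat (succ (succ (succ (succ (succ zero)))))
type:
  Pi (α : Vec (Vec Nat (succ (succ (succ (succ (succ zero)))))) (succ (succ (succ (succ (succ zero)))))). Eq Nat (succ (succ (succ (succ (succ zero))))) (succ (succ (succ (succ (succ zero)))))
observation: no redex remains anywhere in the term; it is its own normal form.


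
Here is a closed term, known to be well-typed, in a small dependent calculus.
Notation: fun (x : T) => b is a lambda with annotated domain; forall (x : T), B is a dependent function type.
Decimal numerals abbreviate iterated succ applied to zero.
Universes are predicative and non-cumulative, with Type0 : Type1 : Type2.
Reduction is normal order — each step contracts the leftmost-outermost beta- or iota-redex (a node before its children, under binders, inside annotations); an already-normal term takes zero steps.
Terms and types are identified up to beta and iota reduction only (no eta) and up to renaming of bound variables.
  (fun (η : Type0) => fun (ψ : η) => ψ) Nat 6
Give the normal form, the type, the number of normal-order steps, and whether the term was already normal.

reduced normal form:
  6
type:
  Nat
reduction steps (normal order): 2
started in normal form: no
first redex: a beta-redex


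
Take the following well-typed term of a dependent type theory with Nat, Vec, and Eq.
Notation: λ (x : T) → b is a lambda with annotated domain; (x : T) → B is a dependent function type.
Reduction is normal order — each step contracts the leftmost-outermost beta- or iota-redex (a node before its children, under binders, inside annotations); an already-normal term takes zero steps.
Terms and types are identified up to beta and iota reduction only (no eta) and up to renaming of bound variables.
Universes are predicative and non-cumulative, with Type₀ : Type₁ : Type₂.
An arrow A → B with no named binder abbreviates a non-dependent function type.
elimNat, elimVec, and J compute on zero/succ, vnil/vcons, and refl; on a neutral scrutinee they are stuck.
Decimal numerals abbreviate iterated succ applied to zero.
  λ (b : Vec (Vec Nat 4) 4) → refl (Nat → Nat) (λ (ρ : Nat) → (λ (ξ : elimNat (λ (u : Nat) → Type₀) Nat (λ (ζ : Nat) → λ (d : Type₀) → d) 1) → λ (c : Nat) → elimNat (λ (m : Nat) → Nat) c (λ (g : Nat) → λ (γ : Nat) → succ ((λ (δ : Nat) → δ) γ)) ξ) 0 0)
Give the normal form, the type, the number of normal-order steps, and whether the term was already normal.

resulting normal form:
  λ (b : Vec (Vec Nat 4) 4) → refl (Nat → Nat) (λ (ρ : Nat) → 0)
the term's type:
  Vec (Vec Nat 4) 4 → Eq (Nat → Nat) (λ (b : Nat) → 0) (λ (ρ : Nat) → 0)
reduction steps (normal order): 3
term was already normal: no
first contracted redex: a beta-redex


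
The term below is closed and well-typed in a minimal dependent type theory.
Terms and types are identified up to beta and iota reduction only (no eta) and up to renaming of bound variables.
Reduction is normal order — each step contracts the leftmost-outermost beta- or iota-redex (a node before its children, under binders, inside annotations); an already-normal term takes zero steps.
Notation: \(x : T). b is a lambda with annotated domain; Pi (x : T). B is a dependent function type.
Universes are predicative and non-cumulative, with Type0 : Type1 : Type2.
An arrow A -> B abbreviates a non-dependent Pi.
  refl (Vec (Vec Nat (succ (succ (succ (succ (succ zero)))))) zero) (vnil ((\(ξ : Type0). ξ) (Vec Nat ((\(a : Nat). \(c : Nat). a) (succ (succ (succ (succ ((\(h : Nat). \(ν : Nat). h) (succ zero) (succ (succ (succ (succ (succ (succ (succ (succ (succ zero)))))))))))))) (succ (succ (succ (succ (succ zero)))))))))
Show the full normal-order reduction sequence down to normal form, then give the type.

normal-order reduction sequence:
  refl (Vec (Vec Nat (succ (succ (succ (succ (succ zero)))))) zero) (vnil ((\(ξ : Type0). ξ) (Vec Nat ((\(a : Nat). \(c : Nat). a) (succ (succ (succ (succ ((\(h : Nat). \(ν : Nat). h) (succ zero) (succ (succ (succ (succ (succ (succ (succ (succ (succ zero)))))))))))))) (succ (succ (succ (succ (succ zero)))))))))
  ~> refl (Vec (Vec Nat (succ (succ (succ (succ (succ zero)))))) zero) (vnil (Vec Nat ((\(ξ : Nat). \(a : Nat). ξ) (succ (succ (succ (succ ((\(c : Nat). \(h : Nat). c) (succ zero) (succ (succ (succ (succ (succ (succ (succ (succ (succ zero)))))))))))))) (succ (succ (succ (succ (succ zero))))))))
  ~> refl (Vec (Vec Nat (succ (succ (succ (succ (succ zero)))))) zero) (vnil (Vec Nat ((\(ξ : Nat). succ (succ (succ (succ ((\(a : Nat). \(c : Nat). a) (succ zero) (succ (succ (succ (succ (succ (succ (succ (succ (succ zero)))))))))))))) (succ (succ (succ (succ (succ zero))))))))
  ~> refl (Vec (Vec Nat (succ (succ (succ (succ (succ zero)))))) zero) (vnil (Vec Nat (succ (succ (succ (succ ((\(ξ : Nat). \(a : Nat). ξ) (succ zero) (succ (succ (succ (succ (succ (succ (succ (succ (succ zero))))))))))))))))
  ~> refl (Vec (Vec Nat (succ (succ (succ (succ (succ zero)))))) zero) (vnil (Vec Nat (succ (succ (succ (succ ((\(ξ : Nat). succ zero) (succ (succ (succ (succ (succ (succ (succ (succ (succ zero))))))))))))))))
  ~> refl (Vec (Vec Nat (succ (succ (succ (succ (succ zero)))))) zero) (vnil (Vec Nat (succ (succ (succ (succ (succ zero)))))))
inferred type:
  Eq (Vec (Vec Nat (succ (succ (succ (succ (succ zero)))))) zero) (vnil (Vec Nat (succ (succ (succ (succ (succ zero))))))) (vnil (Vec Nat (succ (succ (succ (succ (succ zero)))))))


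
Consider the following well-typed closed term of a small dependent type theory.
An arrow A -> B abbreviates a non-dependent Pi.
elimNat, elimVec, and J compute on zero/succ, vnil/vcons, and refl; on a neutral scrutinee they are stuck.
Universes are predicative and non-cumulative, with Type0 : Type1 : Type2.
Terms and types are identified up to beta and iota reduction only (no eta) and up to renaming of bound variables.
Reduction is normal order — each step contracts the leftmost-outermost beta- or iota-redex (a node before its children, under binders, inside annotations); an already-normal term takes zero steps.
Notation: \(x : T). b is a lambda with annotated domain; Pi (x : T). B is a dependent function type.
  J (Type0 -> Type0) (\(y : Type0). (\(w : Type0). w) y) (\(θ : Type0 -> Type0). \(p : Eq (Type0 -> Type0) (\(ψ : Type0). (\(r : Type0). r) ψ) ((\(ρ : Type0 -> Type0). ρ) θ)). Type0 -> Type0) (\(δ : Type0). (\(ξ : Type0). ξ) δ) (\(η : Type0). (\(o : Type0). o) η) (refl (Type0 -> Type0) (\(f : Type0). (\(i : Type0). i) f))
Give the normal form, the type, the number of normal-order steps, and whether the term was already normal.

normal form:
  \(y : Type0). y
inferred type:
  Type0 -> Type0
reduction steps (normal order): 2
already normal: no
first contracted redex: a J iota-redex


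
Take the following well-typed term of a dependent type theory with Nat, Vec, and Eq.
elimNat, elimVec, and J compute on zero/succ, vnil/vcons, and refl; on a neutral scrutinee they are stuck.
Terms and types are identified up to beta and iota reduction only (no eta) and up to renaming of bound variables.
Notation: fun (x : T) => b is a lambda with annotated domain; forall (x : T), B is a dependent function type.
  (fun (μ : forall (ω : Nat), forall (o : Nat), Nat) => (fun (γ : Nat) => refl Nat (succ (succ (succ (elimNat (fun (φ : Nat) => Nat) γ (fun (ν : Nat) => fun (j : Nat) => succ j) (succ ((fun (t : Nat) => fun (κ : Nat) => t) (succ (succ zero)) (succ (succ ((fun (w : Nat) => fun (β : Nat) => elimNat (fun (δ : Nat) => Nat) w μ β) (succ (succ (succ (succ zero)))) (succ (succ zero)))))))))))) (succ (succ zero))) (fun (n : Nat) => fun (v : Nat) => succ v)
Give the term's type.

the term's type:
  Eq Nat (succ (succ (succ (succ (succ (succ (succ (succ zero)))))))) (succ (succ (succ (succ (succ (succ (succ (succ zero))))))))


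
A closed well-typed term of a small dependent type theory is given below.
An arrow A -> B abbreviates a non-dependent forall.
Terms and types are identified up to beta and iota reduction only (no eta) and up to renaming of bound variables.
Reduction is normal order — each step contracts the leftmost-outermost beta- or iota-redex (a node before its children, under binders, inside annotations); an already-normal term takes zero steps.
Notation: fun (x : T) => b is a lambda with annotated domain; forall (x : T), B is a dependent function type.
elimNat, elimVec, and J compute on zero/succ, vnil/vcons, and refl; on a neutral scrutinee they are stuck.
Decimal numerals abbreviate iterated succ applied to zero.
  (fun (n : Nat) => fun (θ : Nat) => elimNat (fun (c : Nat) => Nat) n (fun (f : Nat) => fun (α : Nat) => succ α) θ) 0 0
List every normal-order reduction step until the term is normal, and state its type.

reduction (normal order):
  (fun (n : Nat) => fun (θ : Nat) => elimNat (fun (c : Nat) => Nat) n (fun (f : Nat) => fun (α : Nat) => succ α) θ) 0 0
  ~> (fun (n : Nat) => elimNat (fun (θ : Nat) => Nat) 0 (fun (c : Nat) => fun (f : Nat) => succ f) n) 0
  ~> elimNat (fun (n : Nat) => Nat) 0 (fun (θ : Nat) => fun (c : Nat) => succ c) 0
  ~> 0
the term's type:
  Nat


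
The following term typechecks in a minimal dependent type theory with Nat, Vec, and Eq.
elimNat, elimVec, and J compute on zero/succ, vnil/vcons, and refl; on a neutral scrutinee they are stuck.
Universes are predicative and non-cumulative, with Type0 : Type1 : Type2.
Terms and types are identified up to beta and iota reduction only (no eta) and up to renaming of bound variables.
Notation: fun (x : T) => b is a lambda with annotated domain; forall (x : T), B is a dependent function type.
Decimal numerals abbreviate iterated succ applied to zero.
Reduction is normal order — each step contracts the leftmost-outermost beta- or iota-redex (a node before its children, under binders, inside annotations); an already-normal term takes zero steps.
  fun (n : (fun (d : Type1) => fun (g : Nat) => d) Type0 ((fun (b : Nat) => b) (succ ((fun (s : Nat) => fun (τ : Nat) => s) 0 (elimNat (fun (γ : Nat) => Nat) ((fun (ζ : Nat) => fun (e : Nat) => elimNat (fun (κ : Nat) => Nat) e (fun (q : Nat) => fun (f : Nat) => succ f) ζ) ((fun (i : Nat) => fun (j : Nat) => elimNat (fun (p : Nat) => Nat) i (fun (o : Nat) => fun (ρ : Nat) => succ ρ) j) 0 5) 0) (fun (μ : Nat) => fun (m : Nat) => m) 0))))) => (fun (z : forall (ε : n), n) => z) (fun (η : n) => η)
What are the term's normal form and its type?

resulting normal form:
  fun (n : Type0) => fun (d : n) => d
inferred type:
  forall (n : Type0), forall (d : n), n


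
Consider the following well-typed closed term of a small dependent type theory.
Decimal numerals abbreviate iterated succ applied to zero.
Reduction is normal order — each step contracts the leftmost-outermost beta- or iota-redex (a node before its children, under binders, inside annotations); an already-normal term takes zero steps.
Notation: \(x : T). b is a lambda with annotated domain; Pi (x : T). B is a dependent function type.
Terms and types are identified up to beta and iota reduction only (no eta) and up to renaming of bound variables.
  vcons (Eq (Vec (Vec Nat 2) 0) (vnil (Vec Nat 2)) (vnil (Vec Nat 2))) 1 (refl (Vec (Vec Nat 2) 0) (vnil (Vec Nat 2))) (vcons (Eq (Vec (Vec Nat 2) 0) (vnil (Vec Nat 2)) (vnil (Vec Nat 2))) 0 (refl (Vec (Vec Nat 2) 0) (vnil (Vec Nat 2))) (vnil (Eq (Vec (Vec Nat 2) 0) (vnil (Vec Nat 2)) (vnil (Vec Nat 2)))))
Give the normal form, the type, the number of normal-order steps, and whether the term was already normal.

resulting normal form:
  vcons (Eq (Vec (Vec Nat 2) 0) (vnil (Vec Nat 2)) (vnil (Vec Nat 2))) 1 (refl (Vec (Vec Nat 2) 0) (vnil (Vec Nat 2))) (vcons (Eq (Vec (Vec Nat 2) 0) (vnil (Vec Nat 2)) (vnil (Vec Nat 2))) 0 (refl (Vec (Vec Nat 2) 0) (vnil (Vec Nat 2))) (vnil (Eq (Vec (Vec Nat 2) 0) (vnil (Vec Nat 2)) (vnil (Vec Nat 2)))))
type:
  Vec (Eq (Vec (Vec Nat 2) 0) (vnil (Vec Nat 2)) (vnil (Vec Nat 2))) 2
steps to reach normal form (normal order): 0
already normal: yes


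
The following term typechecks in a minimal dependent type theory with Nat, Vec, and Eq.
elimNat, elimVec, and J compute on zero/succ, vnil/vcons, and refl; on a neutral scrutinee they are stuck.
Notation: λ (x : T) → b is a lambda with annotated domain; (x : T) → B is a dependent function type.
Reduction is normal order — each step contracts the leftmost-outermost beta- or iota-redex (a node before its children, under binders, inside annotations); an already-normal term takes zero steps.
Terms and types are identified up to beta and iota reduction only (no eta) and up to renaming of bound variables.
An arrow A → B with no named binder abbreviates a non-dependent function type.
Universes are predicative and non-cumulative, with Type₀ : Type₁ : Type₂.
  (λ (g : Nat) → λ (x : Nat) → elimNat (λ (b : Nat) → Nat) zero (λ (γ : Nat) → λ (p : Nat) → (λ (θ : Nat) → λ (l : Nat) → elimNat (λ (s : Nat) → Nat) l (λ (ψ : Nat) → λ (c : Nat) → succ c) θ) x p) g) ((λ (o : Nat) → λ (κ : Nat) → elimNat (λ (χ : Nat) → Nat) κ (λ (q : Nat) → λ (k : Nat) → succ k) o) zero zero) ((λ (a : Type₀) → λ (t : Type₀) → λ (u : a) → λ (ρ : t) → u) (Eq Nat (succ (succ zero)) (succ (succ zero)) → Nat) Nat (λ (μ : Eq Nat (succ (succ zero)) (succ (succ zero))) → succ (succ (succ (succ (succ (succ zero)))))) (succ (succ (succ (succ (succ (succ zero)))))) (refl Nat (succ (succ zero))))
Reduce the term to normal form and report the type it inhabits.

resulting normal form:
  zero
inferred type:
  Nat


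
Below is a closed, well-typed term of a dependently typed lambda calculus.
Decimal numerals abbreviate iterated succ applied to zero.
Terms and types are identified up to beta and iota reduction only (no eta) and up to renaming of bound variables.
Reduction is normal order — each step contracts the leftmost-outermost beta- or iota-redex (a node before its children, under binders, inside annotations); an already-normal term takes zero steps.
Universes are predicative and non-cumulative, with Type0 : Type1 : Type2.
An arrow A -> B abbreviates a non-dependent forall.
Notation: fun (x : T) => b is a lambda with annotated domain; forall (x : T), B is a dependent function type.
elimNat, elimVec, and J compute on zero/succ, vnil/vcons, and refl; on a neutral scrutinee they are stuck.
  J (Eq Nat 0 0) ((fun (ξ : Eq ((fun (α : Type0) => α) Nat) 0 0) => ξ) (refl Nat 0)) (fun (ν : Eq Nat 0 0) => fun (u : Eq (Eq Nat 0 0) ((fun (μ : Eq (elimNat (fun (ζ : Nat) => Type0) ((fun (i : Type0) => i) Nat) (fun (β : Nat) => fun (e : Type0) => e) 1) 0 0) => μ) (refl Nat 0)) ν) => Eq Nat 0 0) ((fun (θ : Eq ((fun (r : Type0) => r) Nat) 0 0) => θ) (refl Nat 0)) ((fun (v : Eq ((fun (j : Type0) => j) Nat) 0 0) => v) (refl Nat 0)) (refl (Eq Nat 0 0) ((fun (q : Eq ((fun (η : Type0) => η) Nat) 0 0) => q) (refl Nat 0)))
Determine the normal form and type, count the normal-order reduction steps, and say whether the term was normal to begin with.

normal form:
  refl Nat 0
the term's type:
  Eq Nat 0 0
normal-order step count: 2
already normal: no
first contracted redex: a J iota-redex


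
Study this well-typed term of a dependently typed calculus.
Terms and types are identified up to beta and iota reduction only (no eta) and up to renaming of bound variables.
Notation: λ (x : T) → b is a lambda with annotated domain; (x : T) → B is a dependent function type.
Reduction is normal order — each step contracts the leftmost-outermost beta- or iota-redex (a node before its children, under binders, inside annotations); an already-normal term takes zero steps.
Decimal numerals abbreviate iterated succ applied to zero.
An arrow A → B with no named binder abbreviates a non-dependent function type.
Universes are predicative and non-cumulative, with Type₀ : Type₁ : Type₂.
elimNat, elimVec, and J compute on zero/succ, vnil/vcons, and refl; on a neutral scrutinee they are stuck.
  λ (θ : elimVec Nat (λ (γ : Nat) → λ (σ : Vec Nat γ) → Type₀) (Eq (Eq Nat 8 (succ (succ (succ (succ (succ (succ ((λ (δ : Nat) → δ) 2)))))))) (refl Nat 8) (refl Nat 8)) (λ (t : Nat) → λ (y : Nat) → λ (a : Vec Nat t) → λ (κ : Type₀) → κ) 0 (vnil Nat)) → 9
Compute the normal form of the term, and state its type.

resulting normal form:
  λ (θ : Eq (Eq Nat 8 8) (refl Nat 8) (refl Nat 8)) → 9
inferred type:
  Eq (Eq Nat 8 8) (refl Nat 8) (refl Nat 8) → Nat
observation: normalization takes exactly 2 steps under the normal-order strategy.


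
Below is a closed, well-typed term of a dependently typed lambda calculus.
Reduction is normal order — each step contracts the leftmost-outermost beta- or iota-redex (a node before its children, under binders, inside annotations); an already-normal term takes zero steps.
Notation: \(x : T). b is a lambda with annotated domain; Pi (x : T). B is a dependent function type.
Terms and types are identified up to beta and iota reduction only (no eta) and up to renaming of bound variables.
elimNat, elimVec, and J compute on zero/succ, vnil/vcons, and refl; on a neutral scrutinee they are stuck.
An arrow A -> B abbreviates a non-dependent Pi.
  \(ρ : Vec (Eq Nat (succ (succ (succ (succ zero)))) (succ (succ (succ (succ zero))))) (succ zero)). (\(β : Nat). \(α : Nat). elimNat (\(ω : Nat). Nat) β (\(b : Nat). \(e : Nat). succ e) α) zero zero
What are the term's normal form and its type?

normal form:
  \(ρ : Vec (Eq Nat (succ (succ (succ (succ zero)))) (succ (succ (succ (succ zero))))) (succ zero)). zero
inferred type:
  Vec (Eq Nat (succ (succ (succ (succ zero)))) (succ (succ (succ (succ zero))))) (succ zero) -> Nat
observation: reduction starts at a beta-redex, and 3 normal-order steps reach the normal form.


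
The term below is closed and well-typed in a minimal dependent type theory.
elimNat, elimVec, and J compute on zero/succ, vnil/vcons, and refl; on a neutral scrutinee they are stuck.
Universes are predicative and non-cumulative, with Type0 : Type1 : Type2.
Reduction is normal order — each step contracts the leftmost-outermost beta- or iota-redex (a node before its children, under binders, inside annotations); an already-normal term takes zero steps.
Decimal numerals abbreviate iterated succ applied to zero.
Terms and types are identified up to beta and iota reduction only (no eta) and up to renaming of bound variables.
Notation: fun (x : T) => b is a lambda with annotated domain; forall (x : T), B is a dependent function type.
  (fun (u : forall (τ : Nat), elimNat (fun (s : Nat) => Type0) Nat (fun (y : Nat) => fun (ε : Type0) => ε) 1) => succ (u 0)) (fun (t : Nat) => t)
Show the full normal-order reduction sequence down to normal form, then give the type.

reduction (normal order):
  (fun (u : forall (τ : Nat), elimNat (fun (s : Nat) => Type0) Nat (fun (y : Nat) => fun (ε : Type0) => ε) 1) => succ (u 0)) (fun (t : Nat) => t)
  ~> succ ((fun (u : Nat) => u) 0)
  ~> 1
inferred type:
  Nat


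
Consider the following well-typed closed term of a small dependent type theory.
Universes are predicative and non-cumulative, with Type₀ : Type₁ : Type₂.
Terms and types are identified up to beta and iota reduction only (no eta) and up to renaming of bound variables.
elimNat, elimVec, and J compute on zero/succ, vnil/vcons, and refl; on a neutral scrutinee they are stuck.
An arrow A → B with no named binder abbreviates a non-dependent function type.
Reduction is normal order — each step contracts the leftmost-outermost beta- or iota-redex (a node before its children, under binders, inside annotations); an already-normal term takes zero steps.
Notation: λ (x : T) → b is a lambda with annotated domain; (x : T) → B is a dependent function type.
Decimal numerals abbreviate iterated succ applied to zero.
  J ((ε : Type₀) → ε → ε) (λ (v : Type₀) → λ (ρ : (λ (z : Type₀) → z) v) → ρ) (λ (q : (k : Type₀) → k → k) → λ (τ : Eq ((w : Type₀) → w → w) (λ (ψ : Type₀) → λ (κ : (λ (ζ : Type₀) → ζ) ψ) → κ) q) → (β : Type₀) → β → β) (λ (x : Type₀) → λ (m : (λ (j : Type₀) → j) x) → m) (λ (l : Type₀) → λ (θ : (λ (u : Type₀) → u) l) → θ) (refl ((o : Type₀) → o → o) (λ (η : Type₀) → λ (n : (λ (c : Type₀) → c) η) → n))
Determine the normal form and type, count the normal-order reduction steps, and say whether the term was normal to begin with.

resulting normal form:
  λ (ε : Type₀) → λ (v : ε) → v
type:
  (ε : Type₀) → ε → ε
reduction steps (normal order): 2
started in normal form: no
first redex: a J iota-redex


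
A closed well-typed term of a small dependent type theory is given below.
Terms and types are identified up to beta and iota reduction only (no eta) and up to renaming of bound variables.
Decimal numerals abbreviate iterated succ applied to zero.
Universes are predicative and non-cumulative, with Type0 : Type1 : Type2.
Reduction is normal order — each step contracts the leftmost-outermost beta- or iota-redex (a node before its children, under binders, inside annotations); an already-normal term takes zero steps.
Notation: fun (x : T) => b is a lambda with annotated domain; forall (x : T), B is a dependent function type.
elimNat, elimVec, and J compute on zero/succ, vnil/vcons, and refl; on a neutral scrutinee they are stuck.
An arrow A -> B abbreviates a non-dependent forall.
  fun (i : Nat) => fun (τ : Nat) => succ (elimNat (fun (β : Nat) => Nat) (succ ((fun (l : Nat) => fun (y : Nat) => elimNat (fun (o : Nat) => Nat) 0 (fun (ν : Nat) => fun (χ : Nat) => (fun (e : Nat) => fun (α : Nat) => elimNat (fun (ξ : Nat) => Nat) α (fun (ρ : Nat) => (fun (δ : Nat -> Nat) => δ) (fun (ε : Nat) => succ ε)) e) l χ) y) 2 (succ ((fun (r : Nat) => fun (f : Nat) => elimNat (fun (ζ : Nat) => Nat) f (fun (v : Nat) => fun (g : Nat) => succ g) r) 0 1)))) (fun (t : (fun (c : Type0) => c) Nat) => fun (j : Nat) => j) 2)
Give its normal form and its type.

resulting normal form:
  fun (i : Nat) => fun (τ : Nat) => 6
type:
  Nat -> Nat -> Nat


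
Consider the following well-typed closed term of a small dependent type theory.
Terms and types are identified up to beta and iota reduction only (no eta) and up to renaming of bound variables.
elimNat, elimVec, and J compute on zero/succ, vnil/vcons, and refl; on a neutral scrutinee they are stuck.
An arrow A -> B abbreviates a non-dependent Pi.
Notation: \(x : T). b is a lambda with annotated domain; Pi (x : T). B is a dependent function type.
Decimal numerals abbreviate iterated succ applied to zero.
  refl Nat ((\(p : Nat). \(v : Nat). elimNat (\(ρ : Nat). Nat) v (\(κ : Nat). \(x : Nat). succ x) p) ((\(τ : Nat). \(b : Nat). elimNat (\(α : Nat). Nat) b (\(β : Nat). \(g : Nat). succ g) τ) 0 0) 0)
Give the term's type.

the term's type:
  Eq Nat 0 0


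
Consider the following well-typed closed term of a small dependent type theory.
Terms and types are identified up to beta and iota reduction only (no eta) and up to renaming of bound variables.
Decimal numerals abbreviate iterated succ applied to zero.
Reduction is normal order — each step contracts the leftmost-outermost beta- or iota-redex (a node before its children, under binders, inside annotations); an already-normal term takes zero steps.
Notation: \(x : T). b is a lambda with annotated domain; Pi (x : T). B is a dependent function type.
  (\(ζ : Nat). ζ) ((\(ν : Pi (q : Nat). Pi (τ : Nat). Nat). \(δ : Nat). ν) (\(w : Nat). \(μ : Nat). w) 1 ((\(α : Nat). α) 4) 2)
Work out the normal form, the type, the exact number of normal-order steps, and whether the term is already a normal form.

reduced normal form:
  4
inferred type:
  Nat
normal-order step count: 6
already normal: no
first contracted redex: a beta-redex


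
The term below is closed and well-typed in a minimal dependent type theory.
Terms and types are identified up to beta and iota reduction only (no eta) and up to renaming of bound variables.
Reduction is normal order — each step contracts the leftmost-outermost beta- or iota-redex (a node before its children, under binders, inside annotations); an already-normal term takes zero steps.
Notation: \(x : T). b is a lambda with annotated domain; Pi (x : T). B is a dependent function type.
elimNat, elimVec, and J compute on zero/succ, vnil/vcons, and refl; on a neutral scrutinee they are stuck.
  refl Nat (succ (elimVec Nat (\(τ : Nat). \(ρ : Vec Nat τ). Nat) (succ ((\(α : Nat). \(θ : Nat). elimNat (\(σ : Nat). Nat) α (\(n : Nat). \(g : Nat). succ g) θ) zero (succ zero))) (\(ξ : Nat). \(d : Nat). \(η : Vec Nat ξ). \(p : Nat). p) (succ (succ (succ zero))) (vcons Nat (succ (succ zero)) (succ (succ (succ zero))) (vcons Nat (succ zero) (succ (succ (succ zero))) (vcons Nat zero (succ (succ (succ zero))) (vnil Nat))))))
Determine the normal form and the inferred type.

resulting normal form:
  refl Nat (succ (succ (succ zero)))
inferred type:
  Eq Nat (succ (succ (succ zero))) (succ (succ (succ zero)))
observation: the term reaches its normal form after 22 normal-order steps.


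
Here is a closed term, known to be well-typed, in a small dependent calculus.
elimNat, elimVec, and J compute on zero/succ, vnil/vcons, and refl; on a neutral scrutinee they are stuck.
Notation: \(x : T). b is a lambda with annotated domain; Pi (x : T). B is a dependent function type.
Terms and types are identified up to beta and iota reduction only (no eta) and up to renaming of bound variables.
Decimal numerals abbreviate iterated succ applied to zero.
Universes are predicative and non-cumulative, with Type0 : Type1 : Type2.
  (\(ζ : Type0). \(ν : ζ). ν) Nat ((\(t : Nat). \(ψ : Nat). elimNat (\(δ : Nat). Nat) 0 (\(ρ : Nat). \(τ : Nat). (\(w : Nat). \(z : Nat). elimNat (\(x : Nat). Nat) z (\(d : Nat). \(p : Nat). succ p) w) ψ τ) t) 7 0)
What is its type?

type:
  Nat


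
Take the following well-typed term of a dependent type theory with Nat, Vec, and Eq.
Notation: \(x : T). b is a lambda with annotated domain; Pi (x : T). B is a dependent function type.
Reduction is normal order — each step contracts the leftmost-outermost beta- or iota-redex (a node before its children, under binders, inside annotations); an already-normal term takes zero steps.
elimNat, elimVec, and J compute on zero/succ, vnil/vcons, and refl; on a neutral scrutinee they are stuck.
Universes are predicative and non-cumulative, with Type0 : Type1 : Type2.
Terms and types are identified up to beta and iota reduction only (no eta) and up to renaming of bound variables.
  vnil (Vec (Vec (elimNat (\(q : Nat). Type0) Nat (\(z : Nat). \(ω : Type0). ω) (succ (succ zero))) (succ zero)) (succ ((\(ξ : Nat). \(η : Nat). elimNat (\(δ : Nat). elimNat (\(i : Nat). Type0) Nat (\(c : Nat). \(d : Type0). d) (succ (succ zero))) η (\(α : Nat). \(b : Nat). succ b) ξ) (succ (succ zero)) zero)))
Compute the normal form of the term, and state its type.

reduced normal form:
  vnil (Vec (Vec Nat (succ zero)) (succ (succ (succ zero))))
the term's type:
  Vec (Vec (Vec Nat (succ zero)) (succ (succ (succ zero)))) zero


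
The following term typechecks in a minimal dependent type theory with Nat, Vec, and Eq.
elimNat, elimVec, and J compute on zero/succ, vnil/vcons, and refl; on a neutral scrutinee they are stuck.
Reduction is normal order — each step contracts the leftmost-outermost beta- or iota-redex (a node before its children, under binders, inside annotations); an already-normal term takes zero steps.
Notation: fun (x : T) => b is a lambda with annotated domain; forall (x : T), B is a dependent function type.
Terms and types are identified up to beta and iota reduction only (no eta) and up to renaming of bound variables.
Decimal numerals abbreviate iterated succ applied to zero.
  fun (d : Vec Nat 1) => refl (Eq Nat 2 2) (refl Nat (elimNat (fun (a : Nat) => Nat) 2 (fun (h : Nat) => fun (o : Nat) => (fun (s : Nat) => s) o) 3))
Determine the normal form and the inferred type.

reduced normal form:
  fun (d : Vec Nat 1) => refl (Eq Nat 2 2) (refl Nat 2)
the term's type:
  forall (d : Vec Nat 1), Eq (Eq Nat 2 2) (refl Nat 2) (refl Nat 2)


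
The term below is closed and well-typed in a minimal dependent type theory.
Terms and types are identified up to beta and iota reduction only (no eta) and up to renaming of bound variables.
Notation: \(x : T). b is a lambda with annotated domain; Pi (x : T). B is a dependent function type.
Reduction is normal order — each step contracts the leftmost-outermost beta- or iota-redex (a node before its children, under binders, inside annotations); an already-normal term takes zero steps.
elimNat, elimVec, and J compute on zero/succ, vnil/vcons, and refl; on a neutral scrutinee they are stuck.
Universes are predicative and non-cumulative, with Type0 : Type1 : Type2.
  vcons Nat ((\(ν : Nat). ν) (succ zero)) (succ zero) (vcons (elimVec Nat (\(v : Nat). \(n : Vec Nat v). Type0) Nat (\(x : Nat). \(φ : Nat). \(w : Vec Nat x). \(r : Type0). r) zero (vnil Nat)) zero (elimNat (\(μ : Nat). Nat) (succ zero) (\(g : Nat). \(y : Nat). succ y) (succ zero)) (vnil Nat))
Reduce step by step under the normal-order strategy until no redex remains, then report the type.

reduction (normal order):
  vcons Nat ((\(ν : Nat). ν) (succ zero)) (succ zero) (vcons (elimVec Nat (\(v : Nat). \(n : Vec Nat v). Type0) Nat (\(x : Nat). \(φ : Nat). \(w : Vec Nat x). \(r : Type0). r) zero (vnil Nat)) zero (elimNat (\(μ : Nat). Nat) (succ zero) (\(g : Nat). \(y : Nat). succ y) (succ zero)) (vnil Nat))
  ~> vcons Nat (succ zero) (succ zero) (vcons (elimVec Nat (\(ν : Nat). \(v : Vec Nat ν). Type0) Nat (\(n : Nat). \(x : Nat). \(φ : Vec Nat n). \(w : Type0). w) zero (vnil Nat)) zero (elimNat (\(r : Nat). Nat) (succ zero) (\(μ : Nat). \(g : Nat). succ g) (succ zero)) (vnil Nat))
  ~> vcons Nat (succ zero) (succ zero) (vcons Nat zero (elimNat (\(ν : Nat). Nat) (succ zero) (\(v : Nat). \(n : Nat). succ n) (succ zero)) (vnil Nat))
  ~> vcons Nat (succ zero) (succ zero) (vcons Nat zero ((\(ν : Nat). \(v : Nat). succ v) zero (elimNat (\(n : Nat). Nat) (succ zero) (\(x : Nat). \(φ : Nat). succ φ) zero)) (vnil Nat))
  ~> vcons Nat (succ zero) (succ zero) (vcons Nat zero ((\(ν : Nat). succ ν) (elimNat (\(v : Nat). Nat) (succ zero) (\(n : Nat). \(x : Nat). succ x) zero)) (vnil Nat))
  ~> vcons Nat (succ zero) (succ zero) (vcons Nat zero (succ (elimNat (\(ν : Nat). Nat) (succ zero) (\(v : Nat). \(n : Nat). succ n) zero)) (vnil Nat))
  ~> vcons Nat (succ zero) (succ zero) (vcons Nat zero (succ (succ zero)) (vnil Nat))
the term's type:
  Vec Nat (succ (succ zero))


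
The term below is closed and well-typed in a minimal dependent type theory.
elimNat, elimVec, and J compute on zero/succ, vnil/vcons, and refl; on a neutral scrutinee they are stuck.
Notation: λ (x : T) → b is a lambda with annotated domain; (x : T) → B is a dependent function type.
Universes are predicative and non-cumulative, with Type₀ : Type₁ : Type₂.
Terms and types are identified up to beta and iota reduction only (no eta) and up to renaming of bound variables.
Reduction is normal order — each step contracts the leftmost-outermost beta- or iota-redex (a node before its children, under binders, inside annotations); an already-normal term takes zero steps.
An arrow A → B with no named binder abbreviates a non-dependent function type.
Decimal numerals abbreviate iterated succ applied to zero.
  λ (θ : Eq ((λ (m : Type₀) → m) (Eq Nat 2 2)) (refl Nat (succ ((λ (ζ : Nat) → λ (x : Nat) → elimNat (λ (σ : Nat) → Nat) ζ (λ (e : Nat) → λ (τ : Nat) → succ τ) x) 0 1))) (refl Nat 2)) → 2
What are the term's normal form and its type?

resulting normal form:
  λ (θ : Eq (Eq Nat 2 2) (refl Nat 2) (refl Nat 2)) → 2
inferred type:
  Eq (Eq Nat 2 2) (refl Nat 2) (refl Nat 2) → Nat


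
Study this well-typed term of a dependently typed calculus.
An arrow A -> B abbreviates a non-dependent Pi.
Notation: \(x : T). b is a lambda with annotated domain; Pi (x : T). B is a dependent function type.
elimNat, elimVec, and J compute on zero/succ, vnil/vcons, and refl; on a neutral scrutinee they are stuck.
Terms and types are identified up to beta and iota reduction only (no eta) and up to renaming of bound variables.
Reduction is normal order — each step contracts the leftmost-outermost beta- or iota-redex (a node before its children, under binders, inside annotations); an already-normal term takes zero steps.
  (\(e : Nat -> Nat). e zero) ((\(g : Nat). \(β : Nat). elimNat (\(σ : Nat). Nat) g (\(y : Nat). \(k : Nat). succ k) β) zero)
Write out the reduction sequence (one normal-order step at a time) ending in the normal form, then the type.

normal-order reduction sequence:
  (\(e : Nat -> Nat). e zero) ((\(g : Nat). \(β : Nat). elimNat (\(σ : Nat). Nat) g (\(y : Nat). \(k : Nat). succ k) β) zero)
  ~> (\(e : Nat). \(g : Nat). elimNat (\(β : Nat). Nat) e (\(σ : Nat). \(y : Nat). succ y) g) zero zero
  ~> (\(e : Nat). elimNat (\(g : Nat). Nat) zero (\(β : Nat). \(σ : Nat). succ σ) e) zero
  ~> elimNat (\(e : Nat). Nat) zero (\(g : Nat). \(β : Nat). succ β) zero
  ~> zero
inferred type:
  Nat


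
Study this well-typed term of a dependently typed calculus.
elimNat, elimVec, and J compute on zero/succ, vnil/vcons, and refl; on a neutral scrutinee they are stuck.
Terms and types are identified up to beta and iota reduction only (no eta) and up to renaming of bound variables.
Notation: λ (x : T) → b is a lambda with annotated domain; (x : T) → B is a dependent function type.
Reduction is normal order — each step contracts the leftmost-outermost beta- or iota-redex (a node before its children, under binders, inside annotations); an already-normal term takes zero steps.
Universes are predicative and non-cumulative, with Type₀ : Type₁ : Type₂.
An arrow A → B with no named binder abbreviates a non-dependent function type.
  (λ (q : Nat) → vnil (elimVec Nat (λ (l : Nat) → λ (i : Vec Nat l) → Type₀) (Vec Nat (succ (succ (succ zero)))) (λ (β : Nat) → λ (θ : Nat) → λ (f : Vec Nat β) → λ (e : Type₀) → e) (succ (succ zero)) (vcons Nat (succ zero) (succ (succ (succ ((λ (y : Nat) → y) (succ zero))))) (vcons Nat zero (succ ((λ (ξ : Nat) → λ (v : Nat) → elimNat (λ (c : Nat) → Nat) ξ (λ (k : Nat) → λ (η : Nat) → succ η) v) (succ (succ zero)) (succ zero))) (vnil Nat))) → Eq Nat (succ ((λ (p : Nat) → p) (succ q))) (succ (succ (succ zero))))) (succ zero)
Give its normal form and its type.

resulting normal form:
  vnil (Vec Nat (succ (succ (succ zero))) → Eq Nat (succ (succ (succ zero))) (succ (succ (succ zero))))
type:
  Vec (Vec Nat (succ (succ (succ zero))) → Eq Nat (succ (succ (succ zero))) (succ (succ (succ zero)))) zero


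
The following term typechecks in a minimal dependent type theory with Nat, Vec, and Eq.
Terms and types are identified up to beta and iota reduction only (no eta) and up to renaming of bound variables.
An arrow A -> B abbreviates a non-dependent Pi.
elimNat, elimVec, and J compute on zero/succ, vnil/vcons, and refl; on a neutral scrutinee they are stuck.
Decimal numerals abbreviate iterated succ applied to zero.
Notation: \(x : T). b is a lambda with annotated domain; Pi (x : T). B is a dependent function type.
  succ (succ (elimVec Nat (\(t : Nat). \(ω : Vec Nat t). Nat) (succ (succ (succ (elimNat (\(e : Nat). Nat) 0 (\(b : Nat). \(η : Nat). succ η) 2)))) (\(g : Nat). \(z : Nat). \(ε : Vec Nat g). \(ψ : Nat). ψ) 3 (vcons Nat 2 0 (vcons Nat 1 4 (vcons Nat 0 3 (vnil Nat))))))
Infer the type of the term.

the term's type:
  Nat


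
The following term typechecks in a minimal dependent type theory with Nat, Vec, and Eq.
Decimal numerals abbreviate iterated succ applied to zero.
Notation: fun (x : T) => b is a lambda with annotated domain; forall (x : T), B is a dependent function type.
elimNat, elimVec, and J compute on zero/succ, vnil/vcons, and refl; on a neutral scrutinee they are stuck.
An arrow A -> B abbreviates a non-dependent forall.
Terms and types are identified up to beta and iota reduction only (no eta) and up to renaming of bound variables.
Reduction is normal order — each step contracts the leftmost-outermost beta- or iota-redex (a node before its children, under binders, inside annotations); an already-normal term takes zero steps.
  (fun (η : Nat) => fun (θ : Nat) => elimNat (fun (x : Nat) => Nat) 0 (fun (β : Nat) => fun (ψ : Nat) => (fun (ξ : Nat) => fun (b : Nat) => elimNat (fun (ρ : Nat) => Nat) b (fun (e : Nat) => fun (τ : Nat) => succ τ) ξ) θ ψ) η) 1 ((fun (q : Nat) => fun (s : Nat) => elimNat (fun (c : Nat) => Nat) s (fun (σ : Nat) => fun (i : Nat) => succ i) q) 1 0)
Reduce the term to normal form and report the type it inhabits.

reduced normal form:
  1
type:
  Nat
observation: reduction starts at a beta-redex, and 18 normal-order steps reach the normal form.


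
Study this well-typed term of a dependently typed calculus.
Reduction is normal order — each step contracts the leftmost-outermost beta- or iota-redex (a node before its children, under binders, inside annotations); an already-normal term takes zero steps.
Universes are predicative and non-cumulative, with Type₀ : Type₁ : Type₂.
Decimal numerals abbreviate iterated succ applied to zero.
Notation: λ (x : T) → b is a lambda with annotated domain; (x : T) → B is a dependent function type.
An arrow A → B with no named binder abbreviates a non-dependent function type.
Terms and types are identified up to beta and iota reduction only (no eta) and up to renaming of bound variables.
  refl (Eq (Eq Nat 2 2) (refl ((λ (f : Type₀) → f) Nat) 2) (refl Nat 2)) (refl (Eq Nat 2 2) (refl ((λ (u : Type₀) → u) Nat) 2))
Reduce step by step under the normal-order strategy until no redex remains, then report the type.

normal-order reduction:
  refl (Eq (Eq Nat 2 2) (refl ((λ (f : Type₀) → f) Nat) 2) (refl Nat 2)) (refl (Eq Nat 2 2) (refl ((λ (u : Type₀) → u) Nat) 2))
  ~> refl (Eq (Eq Nat 2 2) (refl Nat 2) (refl Nat 2)) (refl (Eq Nat 2 2) (refl ((λ (f : Type₀) → f) Nat) 2))
  ~> refl (Eq (Eq Nat 2 2) (refl Nat 2) (refl Nat 2)) (refl (Eq Nat 2 2) (refl Nat 2))
inferred type:
  Eq (Eq (Eq Nat 2 2) (refl Nat 2) (refl Nat 2)) (refl (Eq Nat 2 2) (refl Nat 2)) (refl (Eq Nat 2 2) (refl Nat 2))


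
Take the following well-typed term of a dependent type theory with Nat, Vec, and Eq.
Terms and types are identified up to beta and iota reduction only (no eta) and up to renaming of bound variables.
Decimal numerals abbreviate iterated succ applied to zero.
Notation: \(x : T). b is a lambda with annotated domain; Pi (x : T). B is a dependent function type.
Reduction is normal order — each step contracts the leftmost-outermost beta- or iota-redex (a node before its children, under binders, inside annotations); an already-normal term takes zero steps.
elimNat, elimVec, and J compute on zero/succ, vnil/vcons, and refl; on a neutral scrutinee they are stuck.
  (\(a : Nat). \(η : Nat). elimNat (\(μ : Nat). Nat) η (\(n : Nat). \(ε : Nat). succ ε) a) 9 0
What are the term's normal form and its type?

reduced normal form:
  9
type:
  Nat
observation: the term reaches its normal form after 30 normal-order steps.
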